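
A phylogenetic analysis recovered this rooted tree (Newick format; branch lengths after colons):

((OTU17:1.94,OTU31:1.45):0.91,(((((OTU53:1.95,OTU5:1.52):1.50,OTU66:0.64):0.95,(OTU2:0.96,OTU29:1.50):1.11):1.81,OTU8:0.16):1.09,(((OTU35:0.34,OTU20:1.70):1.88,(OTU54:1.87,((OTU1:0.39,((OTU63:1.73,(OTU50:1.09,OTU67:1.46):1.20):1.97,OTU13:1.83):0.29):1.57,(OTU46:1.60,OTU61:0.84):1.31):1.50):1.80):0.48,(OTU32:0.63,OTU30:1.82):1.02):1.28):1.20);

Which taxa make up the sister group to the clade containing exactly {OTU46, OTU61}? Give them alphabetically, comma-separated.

OTU1, OTU13, OTU50, OTU63, OTU67

The clade containing exactly {OTU46, OTU61} attaches to the tree at the node subtending ((OTU1,((OTU63,(OTU50,OTU67)),OTU13)),(OTU46,OTU61)).
The other lineage descending from that same node — the sister group — is (OTU1,((OTU63,(OTU50,OTU67)),OTU13)); its 5 tips in alphabetical order are the answer.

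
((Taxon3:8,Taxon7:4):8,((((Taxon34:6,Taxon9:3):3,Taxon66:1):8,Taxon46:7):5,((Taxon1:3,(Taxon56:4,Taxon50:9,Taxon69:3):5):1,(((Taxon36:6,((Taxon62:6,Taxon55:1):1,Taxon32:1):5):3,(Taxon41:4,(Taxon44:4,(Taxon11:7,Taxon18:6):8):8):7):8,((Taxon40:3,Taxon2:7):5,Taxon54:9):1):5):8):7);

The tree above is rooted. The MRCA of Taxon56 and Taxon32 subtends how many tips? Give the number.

15

The MRCA of Taxon56 and Taxon32 is the node subtending ((Taxon1,(Taxon56,Taxon50,Taxon69)),(((Taxon36,((Taxon62,Taxon55),Taxon32)),(Taxon41,(Taxon44,(Taxon11,Taxon18)))),((Taxon40,Taxon2),Taxon54))).
That clade contains 15 terminal taxa: Taxon1, Taxon11, Taxon18, Taxon2, Taxon32, Taxon36, Taxon40, Taxon41, Taxon44, Taxon50, Taxon54, Taxon55, Taxon56, Taxon62, Taxon69.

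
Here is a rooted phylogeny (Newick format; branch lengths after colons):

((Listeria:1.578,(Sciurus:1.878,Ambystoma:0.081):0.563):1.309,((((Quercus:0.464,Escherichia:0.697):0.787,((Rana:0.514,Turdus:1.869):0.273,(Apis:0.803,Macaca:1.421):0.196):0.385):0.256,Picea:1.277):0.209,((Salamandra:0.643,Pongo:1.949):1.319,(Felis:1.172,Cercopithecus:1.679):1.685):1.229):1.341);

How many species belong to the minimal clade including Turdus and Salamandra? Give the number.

11

The MRCA of Turdus and Salamandra is the node subtending ((((Quercus,Escherichia),((Rana,Turdus),(Apis,Macaca))),Picea),((Salamandra,Pongo),(Felis,Cercopithecus))).
That clade contains 11 terminal taxa: Apis, Cercopithecus, Escherichia, Felis, Macaca, Picea, Pongo, Quercus, Rana, Salamandra, Turdus.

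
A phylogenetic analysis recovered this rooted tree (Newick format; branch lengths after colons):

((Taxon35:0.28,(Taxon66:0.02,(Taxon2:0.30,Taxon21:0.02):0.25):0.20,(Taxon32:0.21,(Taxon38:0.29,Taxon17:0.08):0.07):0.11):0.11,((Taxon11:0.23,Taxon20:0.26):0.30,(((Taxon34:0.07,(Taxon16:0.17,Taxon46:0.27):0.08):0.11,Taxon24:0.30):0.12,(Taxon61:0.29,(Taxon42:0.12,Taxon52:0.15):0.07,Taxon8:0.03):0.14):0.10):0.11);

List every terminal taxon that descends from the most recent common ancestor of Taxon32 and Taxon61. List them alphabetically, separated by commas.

Tracing Taxon32: it sits inside (Taxon32,(Taxon38,Taxon17)).
Tracing Taxon61: it sits inside (Taxon61,(Taxon42,Taxon52),Taxon8).
The smallest clade enclosing both is the whole tree (their MRCA is the root), so the answer is all 17 tips in alphabetical order.

Taxon11, Taxon16, Taxon17, Taxon2, Taxon20, Taxon21, Taxon24, Taxon32, Taxon34, Taxon35, Taxon38, Taxon42, Taxon46, Taxon52, Taxon61, Taxon66, Taxon8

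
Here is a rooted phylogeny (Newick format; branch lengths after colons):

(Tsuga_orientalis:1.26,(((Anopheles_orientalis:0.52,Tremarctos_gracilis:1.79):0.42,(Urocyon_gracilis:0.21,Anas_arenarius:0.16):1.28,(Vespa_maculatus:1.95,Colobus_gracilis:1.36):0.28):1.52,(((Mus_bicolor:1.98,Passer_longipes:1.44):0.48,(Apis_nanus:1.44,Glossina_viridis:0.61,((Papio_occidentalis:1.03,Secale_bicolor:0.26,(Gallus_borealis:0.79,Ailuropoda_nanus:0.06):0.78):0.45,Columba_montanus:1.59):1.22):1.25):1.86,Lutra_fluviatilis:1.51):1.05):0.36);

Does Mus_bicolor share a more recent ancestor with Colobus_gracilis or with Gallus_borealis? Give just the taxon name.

Gallus_borealis

The MRCA of Mus_bicolor and Gallus_borealis subtends ((Mus_bicolor,Passer_longipes),(Apis_nanus,Glossina_viridis,((Papio_occidentalis,Secale_bicolor,(Gallus_borealis,Ailuropoda_nanus)),Columba_montanus))) (9 taxa).
The MRCA of Mus_bicolor and Colobus_gracilis subtends (((Anopheles_orientalis,Tremarctos_gracilis),(Urocyon_gracilis,Anas_arenarius),(Vespa_maculatus,Colobus_gracilis)),(((Mus_bicolor,Passer_longipes),(Apis_nanus,Glossina_viridis,((Papio_occidentalis,Secale_bicolor,(Gallus_borealis,Ailuropoda_nanus)),Columba_montanus))),Lutra_fluviatilis)) (16 taxa).
The first is nested inside the second, so Mus_bicolor shares a more recent common ancestor with Gallus_borealis.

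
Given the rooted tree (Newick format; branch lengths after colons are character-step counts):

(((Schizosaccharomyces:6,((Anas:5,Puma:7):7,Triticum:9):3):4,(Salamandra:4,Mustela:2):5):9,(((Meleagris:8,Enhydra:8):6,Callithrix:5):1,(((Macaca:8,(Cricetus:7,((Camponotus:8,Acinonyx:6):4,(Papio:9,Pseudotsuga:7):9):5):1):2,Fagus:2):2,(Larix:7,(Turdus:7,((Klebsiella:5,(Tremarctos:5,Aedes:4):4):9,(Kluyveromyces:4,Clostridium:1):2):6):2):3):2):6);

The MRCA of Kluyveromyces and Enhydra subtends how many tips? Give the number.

17

The MRCA of Kluyveromyces and Enhydra is the node subtending (((Meleagris,Enhydra),Callithrix),(((Macaca,(Cricetus,((Camponotus,Acinonyx),(Papio,Pseudotsuga)))),Fagus),(Larix,(Turdus,((Klebsiella,(Tremarctos,Aedes)),(Kluyveromyces,Clostridium)))))).
That clade contains 17 terminal taxa: Acinonyx, Aedes, Callithrix, Camponotus, Clostridium, Cricetus, Enhydra, Fagus, Klebsiella, Kluyveromyces, Larix, Macaca, Meleagris, Papio, Pseudotsuga, Tremarctos, Turdus.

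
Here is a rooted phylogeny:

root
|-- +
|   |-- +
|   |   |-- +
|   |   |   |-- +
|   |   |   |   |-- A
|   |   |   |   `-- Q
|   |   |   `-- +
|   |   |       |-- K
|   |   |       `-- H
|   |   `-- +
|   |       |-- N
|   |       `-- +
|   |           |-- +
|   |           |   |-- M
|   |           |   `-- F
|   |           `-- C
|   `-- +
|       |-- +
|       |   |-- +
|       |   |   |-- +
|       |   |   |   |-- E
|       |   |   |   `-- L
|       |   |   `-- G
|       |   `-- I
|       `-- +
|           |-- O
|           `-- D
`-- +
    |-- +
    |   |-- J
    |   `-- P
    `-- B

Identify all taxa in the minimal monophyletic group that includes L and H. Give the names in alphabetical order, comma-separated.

A, C, D, E, F, G, H, I, K, L, M, N, O, Q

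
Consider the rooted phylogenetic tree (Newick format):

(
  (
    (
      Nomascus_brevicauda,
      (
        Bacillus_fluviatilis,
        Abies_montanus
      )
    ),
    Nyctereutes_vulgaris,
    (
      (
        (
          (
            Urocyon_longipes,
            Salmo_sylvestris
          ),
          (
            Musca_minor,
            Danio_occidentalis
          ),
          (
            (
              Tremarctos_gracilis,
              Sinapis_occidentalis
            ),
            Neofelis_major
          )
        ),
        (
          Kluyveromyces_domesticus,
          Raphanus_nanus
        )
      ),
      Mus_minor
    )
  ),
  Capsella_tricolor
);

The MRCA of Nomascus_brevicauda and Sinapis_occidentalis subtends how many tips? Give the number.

The MRCA of Nomascus_brevicauda and Sinapis_occidentalis is the node subtending ((Nomascus_brevicauda,(Bacillus_fluviatilis,Abies_montanus)),Nyctereutes_vulgaris,((((Urocyon_longipes,Salmo_sylvestris),(Musca_minor,Danio_occidentalis),((Tremarctos_gracilis,Sinapis_occidentalis),Neofelis_major)),(Kluyveromyces_domesticus,Raphanus_nanus)),Mus_minor)).
That clade contains 14 terminal taxa: Abies_montanus, Bacillus_fluviatilis, Danio_occidentalis, Kluyveromyces_domesticus, Mus_minor, Musca_minor, Neofelis_major, Nomascus_brevicauda, Nyctereutes_vulgaris, Raphanus_nanus, Salmo_sylvestris, Sinapis_occidentalis, Tremarctos_gracilis, Urocyon_longipes.

14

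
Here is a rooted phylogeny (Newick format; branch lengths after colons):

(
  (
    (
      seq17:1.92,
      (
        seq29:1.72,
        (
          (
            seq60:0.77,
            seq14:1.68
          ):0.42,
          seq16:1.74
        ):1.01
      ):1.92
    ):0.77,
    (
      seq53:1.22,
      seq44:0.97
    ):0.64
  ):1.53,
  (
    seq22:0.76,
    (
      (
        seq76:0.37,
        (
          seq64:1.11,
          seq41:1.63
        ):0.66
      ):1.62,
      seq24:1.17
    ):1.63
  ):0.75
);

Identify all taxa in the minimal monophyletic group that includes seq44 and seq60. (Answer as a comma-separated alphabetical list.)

Tracing seq44: it sits inside (seq53,seq44).
Tracing seq60: it sits inside (seq60,seq14).
The smallest clade enclosing both is ((seq17,(seq29,((seq60,seq14),seq16))),(seq53,seq44)); the answer is its 7 terminal taxa in alphabetical order.

seq14, seq16, seq17, seq29, seq44, seq53, seq60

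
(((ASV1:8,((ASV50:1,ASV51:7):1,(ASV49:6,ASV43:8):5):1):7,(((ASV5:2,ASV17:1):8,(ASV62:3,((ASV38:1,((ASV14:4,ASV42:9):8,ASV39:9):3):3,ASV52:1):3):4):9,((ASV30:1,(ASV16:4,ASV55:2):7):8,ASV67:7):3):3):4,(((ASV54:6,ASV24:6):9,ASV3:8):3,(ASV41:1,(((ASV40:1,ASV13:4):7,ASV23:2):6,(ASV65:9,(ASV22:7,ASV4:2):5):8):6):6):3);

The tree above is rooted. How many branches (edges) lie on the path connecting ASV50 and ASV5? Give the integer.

8

The MRCA of ASV50 and ASV5 is the node subtending ((ASV1,((ASV50,ASV51),(ASV49,ASV43))),(((ASV5,ASV17),(ASV62,((ASV38,((ASV14,ASV42),ASV39)),ASV52))),((ASV30,(ASV16,ASV55)),ASV67))).
From ASV50 up to that node: 4 branches. From ASV5 up to the same node: 4 branches. Total: 4 + 4 = 8.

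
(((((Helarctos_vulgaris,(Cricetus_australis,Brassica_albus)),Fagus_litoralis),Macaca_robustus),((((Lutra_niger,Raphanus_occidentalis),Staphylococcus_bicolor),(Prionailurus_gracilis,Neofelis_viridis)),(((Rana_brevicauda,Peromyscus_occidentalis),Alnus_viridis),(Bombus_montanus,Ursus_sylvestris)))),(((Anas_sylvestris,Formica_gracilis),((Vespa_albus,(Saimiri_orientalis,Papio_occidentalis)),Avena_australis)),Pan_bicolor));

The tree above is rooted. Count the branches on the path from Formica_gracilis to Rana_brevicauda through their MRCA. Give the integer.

10

The MRCA of Formica_gracilis and Rana_brevicauda is the root of the tree.
From Formica_gracilis up to that node: 4 branches. From Rana_brevicauda up to the same node: 6 branches. Total: 4 + 6 = 10.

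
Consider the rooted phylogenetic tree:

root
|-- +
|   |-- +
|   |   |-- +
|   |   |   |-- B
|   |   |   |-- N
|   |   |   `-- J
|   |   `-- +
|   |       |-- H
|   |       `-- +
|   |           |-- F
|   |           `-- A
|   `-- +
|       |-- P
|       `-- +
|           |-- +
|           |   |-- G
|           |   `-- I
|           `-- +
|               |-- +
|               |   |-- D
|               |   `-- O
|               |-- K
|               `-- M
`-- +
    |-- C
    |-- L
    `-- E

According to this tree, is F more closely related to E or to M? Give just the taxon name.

The MRCA of F and M subtends (((B,N,J),(H,(F,A))),(P,((G,I),((D,O),K,M)))) (13 taxa).
The MRCA of F and E is the root, subtending the entire tree (16 taxa).
The first is nested inside the second, so F shares a more recent common ancestor with M.

M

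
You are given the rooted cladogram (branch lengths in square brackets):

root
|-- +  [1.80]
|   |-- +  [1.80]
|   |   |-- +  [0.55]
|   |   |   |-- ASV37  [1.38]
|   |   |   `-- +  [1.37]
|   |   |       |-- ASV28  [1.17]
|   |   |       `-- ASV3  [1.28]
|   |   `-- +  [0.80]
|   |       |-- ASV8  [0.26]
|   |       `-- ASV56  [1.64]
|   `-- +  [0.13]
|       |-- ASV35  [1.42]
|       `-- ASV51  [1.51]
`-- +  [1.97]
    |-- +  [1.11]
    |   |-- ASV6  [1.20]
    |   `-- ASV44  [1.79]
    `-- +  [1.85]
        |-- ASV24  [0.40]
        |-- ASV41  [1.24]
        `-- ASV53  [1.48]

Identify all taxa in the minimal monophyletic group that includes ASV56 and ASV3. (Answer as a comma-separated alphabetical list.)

Tracing ASV56: it sits inside (ASV8,ASV56).
Tracing ASV3: it sits inside (ASV28,ASV3).
The smallest clade enclosing both is ((ASV37,(ASV28,ASV3)),(ASV8,ASV56)); the answer is its 5 terminal taxa in alphabetical order.

ASV28, ASV3, ASV37, ASV56, ASV8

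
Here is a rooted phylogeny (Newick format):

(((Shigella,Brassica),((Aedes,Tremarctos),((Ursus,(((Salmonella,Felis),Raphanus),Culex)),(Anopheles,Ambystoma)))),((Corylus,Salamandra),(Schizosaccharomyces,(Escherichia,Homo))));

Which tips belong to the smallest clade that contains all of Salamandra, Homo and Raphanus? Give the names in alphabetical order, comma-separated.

Aedes, Ambystoma, Anopheles, Brassica, Corylus, Culex, Escherichia, Felis, Homo, Raphanus, Salamandra, Salmonella, Schizosaccharomyces, Shigella, Tremarctos, Ursus

Tracing Salamandra: it sits inside (Corylus,Salamandra).
Tracing Homo: it sits inside (Escherichia,Homo).
Tracing Raphanus: it sits inside ((Salmonella,Felis),Raphanus).
The smallest clade enclosing all 3 is the whole tree (their MRCA is the root), so the answer is all 16 tips in alphabetical order.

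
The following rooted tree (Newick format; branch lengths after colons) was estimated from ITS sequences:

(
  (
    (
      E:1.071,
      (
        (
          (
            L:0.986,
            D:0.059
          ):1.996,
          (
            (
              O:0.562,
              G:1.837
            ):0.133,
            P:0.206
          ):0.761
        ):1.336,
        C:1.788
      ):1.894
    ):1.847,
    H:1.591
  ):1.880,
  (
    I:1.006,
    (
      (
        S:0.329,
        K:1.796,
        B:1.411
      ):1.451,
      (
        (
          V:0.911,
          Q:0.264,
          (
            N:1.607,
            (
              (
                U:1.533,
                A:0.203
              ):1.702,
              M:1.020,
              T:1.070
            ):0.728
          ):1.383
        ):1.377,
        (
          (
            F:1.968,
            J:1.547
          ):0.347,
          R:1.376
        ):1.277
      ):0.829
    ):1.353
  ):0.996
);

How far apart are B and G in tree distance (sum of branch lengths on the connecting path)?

14.899

The path runs B → … → MRCA → … → G; the MRCA is the root of the tree.
Branch lengths along that path: 1.411 + 1.451 + 1.353 + 0.996 + 1.880 + 1.847 + 1.894 + 1.336 + 0.761 + 0.133 + 1.837 = 14.899.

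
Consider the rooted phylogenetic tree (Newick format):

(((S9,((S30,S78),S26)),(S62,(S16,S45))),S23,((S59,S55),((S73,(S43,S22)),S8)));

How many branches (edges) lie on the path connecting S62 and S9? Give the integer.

4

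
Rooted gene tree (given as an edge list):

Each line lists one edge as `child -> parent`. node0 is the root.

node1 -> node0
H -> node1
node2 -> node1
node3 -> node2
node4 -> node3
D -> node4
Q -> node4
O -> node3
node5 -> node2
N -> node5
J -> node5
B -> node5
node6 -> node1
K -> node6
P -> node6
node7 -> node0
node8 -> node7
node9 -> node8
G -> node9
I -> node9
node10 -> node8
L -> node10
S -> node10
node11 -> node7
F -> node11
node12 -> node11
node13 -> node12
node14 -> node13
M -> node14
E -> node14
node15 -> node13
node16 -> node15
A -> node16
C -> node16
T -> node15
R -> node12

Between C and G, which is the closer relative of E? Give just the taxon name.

C

The MRCA of E and C subtends ((M,E),((A,C),T)) (5 taxa).
The MRCA of E and G subtends (((G,I),(L,S)),(F,(((M,E),((A,C),T)),R))) (11 taxa).
The first is nested inside the second, so E shares a more recent common ancestor with C.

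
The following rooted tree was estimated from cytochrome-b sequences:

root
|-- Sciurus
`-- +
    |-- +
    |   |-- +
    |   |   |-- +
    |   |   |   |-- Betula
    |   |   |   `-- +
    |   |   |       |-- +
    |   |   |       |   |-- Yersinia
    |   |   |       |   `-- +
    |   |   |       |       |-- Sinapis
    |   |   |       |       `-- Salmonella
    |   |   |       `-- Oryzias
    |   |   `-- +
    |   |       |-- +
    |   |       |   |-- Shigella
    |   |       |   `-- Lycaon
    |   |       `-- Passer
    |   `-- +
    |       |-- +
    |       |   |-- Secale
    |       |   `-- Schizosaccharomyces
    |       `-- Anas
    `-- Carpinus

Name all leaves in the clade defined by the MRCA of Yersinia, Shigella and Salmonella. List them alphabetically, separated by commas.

Tracing Yersinia: it sits inside (Yersinia,(Sinapis,Salmonella)).
Tracing Shigella: it sits inside (Shigella,Lycaon).
Tracing Salmonella: it sits inside (Sinapis,Salmonella).
The smallest clade enclosing all 3 is ((Betula,((Yersinia,(Sinapis,Salmonella)),Oryzias)),((Shigella,Lycaon),Passer)); the answer is its 8 terminal taxa in alphabetical order.

Betula, Lycaon, Oryzias, Passer, Salmonella, Shigella, Sinapis, Yersinia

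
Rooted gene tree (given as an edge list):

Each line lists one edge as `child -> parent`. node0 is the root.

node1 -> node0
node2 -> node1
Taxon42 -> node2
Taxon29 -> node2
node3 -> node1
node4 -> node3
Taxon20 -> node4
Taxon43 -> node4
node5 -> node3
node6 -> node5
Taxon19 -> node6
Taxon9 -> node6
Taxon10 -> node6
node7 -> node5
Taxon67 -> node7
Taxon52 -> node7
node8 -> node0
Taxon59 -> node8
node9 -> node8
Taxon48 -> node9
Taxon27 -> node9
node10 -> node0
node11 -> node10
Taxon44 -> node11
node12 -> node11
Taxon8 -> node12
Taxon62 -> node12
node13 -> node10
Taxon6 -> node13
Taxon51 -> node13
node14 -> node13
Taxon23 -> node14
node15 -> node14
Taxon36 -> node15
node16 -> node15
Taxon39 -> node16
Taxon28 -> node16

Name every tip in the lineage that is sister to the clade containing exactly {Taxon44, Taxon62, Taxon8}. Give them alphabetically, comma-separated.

Taxon23, Taxon28, Taxon36, Taxon39, Taxon51, Taxon6

The clade containing exactly {Taxon44, Taxon62, Taxon8} attaches to the tree at the node subtending ((Taxon44,(Taxon8,Taxon62)),(Taxon6,Taxon51,(Taxon23,(Taxon36,(Taxon39,Taxon28))))).
The other lineage descending from that same node — the sister group — is (Taxon6,Taxon51,(Taxon23,(Taxon36,(Taxon39,Taxon28)))); its 6 tips in alphabetical order are the answer.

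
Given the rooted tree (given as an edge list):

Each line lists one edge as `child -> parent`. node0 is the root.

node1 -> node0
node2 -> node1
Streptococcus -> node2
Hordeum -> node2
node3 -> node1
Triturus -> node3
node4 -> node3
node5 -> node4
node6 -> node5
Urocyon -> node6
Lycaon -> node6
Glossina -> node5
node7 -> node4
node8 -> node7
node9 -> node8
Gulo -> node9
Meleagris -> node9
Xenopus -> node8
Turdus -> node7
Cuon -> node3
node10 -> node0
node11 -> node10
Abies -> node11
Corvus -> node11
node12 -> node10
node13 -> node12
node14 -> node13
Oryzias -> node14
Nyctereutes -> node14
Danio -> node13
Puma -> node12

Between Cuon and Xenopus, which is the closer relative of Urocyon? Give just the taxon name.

Xenopus

The MRCA of Urocyon and Xenopus subtends (((Urocyon,Lycaon),Glossina),(((Gulo,Meleagris),Xenopus),Turdus)) (7 taxa).
The MRCA of Urocyon and Cuon subtends (Triturus,(((Urocyon,Lycaon),Glossina),(((Gulo,Meleagris),Xenopus),Turdus)),Cuon) (9 taxa).
The first is nested inside the second, so Urocyon shares a more recent common ancestor with Xenopus.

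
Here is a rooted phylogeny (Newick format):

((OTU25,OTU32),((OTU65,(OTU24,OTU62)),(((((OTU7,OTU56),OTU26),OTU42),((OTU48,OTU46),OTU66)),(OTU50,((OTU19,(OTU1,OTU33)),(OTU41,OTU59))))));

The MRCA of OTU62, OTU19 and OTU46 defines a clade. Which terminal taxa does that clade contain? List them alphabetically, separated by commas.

OTU1, OTU19, OTU24, OTU26, OTU33, OTU41, OTU42, OTU46, OTU48, OTU50, OTU56, OTU59, OTU62, OTU65, OTU66, OTU7

Tracing OTU62: it sits inside (OTU24,OTU62).
Tracing OTU19: it sits inside (OTU19,(OTU1,OTU33)).
Tracing OTU46: it sits inside (OTU48,OTU46).
The smallest clade enclosing all 3 is ((OTU65,(OTU24,OTU62)),(((((OTU7,OTU56),OTU26),OTU42),((OTU48,OTU46),OTU66)),(OTU50,((OTU19,(OTU1,OTU33)),(OTU41,OTU59))))); the answer is its 16 terminal taxa in alphabetical order.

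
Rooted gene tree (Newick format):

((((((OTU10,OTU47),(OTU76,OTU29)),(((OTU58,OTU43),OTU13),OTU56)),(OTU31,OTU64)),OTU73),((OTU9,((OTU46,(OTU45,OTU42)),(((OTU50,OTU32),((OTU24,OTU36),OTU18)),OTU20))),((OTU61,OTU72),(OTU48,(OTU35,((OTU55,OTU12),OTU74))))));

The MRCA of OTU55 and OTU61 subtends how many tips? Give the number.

The MRCA of OTU55 and OTU61 is the node subtending ((OTU61,OTU72),(OTU48,(OTU35,((OTU55,OTU12),OTU74)))).
That clade contains 7 terminal taxa: OTU12, OTU35, OTU48, OTU55, OTU61, OTU72, OTU74.

7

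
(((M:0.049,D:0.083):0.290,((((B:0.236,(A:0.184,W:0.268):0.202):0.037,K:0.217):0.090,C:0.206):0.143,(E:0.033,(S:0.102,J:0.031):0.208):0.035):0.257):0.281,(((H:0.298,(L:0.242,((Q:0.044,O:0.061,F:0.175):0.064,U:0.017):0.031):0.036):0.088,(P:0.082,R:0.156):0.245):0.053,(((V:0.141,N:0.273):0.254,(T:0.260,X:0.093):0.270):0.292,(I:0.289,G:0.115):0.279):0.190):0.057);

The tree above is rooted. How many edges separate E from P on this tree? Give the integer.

8

The MRCA of E and P is the root of the tree.
From E up to that node: 4 branches. From P up to the same node: 4 branches. Total: 4 + 4 = 8.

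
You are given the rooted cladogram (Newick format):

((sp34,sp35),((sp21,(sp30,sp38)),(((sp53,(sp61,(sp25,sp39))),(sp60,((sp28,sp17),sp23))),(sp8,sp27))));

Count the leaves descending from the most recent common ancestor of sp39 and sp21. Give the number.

13

The MRCA of sp39 and sp21 is the node subtending ((sp21,(sp30,sp38)),(((sp53,(sp61,(sp25,sp39))),(sp60,((sp28,sp17),sp23))),(sp8,sp27))).
That clade contains 13 terminal taxa: sp17, sp21, sp23, sp25, sp27, sp28, sp30, sp38, sp39, sp53, sp60, sp61, sp8.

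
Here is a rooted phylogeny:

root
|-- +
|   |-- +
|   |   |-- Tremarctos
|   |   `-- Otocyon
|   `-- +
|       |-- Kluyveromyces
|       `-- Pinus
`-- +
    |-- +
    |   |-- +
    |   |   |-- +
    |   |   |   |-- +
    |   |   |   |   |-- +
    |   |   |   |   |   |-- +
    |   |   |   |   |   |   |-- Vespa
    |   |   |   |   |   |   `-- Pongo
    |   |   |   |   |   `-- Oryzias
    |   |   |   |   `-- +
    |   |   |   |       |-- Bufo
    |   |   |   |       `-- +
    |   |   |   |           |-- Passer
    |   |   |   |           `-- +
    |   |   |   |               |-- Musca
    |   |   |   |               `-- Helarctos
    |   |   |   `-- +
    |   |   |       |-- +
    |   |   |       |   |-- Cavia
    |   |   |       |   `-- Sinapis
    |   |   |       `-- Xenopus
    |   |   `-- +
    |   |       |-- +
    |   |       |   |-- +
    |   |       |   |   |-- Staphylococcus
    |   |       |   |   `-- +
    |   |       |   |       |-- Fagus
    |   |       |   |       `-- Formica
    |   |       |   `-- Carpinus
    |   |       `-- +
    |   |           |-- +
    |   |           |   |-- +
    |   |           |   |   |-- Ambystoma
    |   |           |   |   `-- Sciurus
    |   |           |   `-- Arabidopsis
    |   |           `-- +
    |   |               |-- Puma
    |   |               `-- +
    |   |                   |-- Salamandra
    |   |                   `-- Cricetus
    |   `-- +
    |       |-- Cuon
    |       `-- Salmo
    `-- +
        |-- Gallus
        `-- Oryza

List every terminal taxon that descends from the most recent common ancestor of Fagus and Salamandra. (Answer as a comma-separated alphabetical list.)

Tracing Fagus: it sits inside (Fagus,Formica).
Tracing Salamandra: it sits inside (Salamandra,Cricetus).
The smallest clade enclosing both is (((Staphylococcus,(Fagus,Formica)),Carpinus),(((Ambystoma,Sciurus),Arabidopsis),(Puma,(Salamandra,Cricetus)))); the answer is its 10 terminal taxa in alphabetical order.

Ambystoma, Arabidopsis, Carpinus, Cricetus, Fagus, Formica, Puma, Salamandra, Sciurus, Staphylococcus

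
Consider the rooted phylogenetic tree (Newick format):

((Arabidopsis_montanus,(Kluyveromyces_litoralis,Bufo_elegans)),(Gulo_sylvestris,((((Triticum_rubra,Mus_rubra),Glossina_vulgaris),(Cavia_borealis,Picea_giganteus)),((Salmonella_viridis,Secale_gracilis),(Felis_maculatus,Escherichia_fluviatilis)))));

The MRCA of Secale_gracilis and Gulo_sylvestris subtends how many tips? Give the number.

10

The MRCA of Secale_gracilis and Gulo_sylvestris is the node subtending (Gulo_sylvestris,((((Triticum_rubra,Mus_rubra),Glossina_vulgaris),(Cavia_borealis,Picea_giganteus)),((Salmonella_viridis,Secale_gracilis),(Felis_maculatus,Escherichia_fluviatilis)))).
That clade contains 10 terminal taxa: Cavia_borealis, Escherichia_fluviatilis, Felis_maculatus, Glossina_vulgaris, Gulo_sylvestris, Mus_rubra, Picea_giganteus, Salmonella_viridis, Secale_gracilis, Triticum_rubra.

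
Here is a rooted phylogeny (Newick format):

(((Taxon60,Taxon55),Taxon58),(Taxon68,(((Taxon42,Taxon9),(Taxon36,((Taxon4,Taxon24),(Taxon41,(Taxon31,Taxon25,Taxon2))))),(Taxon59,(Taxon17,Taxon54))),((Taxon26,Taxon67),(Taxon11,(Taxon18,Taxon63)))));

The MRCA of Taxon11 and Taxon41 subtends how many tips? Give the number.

The MRCA of Taxon11 and Taxon41 is the node subtending (Taxon68,(((Taxon42,Taxon9),(Taxon36,((Taxon4,Taxon24),(Taxon41,(Taxon31,Taxon25,Taxon2))))),(Taxon59,(Taxon17,Taxon54))),((Taxon26,Taxon67),(Taxon11,(Taxon18,Taxon63)))).
That clade contains 18 terminal taxa: Taxon11, Taxon17, Taxon18, Taxon2, Taxon24, Taxon25, Taxon26, Taxon31, Taxon36, Taxon4, Taxon41, Taxon42, Taxon54, Taxon59, Taxon63, Taxon67, Taxon68, Taxon9.

18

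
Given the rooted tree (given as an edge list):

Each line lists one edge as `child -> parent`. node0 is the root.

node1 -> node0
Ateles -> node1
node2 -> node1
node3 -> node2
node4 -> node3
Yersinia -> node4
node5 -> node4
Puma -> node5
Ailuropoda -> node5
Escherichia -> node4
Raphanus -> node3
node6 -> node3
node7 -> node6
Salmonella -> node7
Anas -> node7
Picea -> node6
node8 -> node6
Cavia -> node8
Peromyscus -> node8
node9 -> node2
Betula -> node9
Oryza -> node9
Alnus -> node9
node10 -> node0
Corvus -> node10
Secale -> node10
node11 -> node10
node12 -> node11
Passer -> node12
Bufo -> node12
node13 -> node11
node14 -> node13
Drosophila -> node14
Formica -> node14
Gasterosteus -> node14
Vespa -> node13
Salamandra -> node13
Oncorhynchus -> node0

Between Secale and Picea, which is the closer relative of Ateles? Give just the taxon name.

Picea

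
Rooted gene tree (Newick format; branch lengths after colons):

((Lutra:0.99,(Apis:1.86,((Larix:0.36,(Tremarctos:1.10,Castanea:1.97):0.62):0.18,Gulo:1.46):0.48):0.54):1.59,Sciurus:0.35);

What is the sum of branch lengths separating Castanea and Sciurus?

5.73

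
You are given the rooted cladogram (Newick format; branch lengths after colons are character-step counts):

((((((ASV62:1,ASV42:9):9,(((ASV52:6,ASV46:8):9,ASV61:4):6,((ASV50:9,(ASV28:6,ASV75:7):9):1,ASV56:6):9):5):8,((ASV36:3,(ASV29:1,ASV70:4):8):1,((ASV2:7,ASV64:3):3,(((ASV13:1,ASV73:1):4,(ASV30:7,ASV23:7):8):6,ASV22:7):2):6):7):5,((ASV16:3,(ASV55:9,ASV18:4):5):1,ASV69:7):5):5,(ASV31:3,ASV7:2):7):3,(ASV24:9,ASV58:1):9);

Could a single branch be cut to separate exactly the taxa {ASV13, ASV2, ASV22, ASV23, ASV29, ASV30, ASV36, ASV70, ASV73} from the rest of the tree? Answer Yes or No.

The MRCA of the listed taxa subtends ((ASV36,(ASV29,ASV70)),((ASV2,ASV64),(((ASV13,ASV73),(ASV30,ASV23)),ASV22))).
That clade also contains ASV64, which is not in the proposed group, so the group is not monophyletic.

No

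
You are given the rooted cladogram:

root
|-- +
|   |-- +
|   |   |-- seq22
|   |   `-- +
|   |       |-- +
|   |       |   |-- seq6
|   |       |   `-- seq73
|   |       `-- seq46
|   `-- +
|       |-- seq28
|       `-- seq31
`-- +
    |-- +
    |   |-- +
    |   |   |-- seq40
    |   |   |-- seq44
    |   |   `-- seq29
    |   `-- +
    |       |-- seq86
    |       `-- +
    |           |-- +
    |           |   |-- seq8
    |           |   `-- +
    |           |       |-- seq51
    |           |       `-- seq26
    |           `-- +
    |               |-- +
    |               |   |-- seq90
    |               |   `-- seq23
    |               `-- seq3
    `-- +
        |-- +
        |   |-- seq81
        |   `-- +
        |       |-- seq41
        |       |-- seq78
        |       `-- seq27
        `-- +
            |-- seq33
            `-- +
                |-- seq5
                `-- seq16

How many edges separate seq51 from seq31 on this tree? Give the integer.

10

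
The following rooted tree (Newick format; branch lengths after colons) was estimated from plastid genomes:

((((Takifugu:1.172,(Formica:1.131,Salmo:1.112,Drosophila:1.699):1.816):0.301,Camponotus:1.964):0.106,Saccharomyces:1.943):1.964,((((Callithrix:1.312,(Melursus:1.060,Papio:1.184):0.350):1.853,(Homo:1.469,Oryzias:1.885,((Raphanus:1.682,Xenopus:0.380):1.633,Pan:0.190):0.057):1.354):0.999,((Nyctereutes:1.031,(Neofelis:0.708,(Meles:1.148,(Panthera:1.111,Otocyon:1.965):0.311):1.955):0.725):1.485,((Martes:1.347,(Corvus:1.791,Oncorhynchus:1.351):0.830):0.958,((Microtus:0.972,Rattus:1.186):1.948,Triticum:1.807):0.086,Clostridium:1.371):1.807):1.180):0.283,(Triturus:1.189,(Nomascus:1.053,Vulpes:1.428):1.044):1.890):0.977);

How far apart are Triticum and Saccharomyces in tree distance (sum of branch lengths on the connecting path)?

10.047

The path runs Triticum → … → MRCA → … → Saccharomyces; the MRCA is the root of the tree.
Branch lengths along that path: 1.807 + 0.086 + 1.807 + 1.180 + 0.283 + 0.977 + 1.964 + 1.943 = 10.047.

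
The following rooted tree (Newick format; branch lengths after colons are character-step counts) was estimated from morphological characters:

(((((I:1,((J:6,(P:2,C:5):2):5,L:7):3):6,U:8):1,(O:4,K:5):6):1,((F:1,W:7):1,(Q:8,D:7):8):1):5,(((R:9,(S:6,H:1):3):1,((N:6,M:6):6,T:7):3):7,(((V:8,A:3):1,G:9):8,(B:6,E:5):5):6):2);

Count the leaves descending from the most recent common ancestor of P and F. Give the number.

12

The MRCA of P and F is the node subtending ((((I,((J,(P,C)),L)),U),(O,K)),((F,W),(Q,D))).
That clade contains 12 terminal taxa: C, D, F, I, J, K, L, O, P, Q, U, W.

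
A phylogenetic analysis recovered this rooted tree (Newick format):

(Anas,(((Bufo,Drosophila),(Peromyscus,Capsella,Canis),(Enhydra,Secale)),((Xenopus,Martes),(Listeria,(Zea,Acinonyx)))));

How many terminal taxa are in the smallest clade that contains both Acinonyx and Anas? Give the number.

The MRCA of Acinonyx and Anas is the root, so the clade is the entire tree.
That clade contains 13 terminal taxa: Acinonyx, Anas, Bufo, Canis, Capsella, Drosophila, Enhydra, Listeria, Martes, Peromyscus, Secale, Xenopus, Zea.

13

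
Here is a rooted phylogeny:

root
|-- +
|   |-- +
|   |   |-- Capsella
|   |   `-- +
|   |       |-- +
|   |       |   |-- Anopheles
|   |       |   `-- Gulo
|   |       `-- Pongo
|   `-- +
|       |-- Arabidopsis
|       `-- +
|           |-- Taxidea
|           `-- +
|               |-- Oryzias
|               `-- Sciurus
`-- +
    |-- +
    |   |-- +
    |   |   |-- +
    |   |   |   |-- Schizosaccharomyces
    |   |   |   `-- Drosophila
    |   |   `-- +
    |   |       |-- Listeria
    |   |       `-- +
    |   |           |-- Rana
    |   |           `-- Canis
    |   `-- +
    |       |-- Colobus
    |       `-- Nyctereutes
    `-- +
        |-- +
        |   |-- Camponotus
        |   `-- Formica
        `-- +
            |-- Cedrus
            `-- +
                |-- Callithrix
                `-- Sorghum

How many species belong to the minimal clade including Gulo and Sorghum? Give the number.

The MRCA of Gulo and Sorghum is the root, so the clade is the entire tree.
That clade contains 20 terminal taxa: Anopheles, Arabidopsis, Callithrix, Camponotus, Canis, Capsella, Cedrus, Colobus, Drosophila, Formica, Gulo, Listeria, Nyctereutes, Oryzias, Pongo, Rana, Schizosaccharomyces, Sciurus, Sorghum, Taxidea.

20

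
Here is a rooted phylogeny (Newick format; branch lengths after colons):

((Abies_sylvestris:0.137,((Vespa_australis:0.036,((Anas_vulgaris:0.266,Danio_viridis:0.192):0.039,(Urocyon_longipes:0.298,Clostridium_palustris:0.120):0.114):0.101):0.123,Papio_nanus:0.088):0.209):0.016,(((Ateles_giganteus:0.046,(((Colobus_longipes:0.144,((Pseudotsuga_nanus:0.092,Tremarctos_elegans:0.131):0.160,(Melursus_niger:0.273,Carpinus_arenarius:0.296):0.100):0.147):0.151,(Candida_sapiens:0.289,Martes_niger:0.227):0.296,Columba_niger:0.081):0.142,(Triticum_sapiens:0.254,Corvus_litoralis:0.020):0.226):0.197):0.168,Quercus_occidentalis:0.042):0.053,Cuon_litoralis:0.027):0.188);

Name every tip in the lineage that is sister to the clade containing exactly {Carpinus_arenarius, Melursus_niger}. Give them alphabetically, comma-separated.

Pseudotsuga_nanus, Tremarctos_elegans

The clade containing exactly {Carpinus_arenarius, Melursus_niger} attaches to the tree at the node subtending ((Pseudotsuga_nanus,Tremarctos_elegans),(Melursus_niger,Carpinus_arenarius)).
The other lineage descending from that same node — the sister group — is (Pseudotsuga_nanus,Tremarctos_elegans); its 2 tips in alphabetical order are the answer.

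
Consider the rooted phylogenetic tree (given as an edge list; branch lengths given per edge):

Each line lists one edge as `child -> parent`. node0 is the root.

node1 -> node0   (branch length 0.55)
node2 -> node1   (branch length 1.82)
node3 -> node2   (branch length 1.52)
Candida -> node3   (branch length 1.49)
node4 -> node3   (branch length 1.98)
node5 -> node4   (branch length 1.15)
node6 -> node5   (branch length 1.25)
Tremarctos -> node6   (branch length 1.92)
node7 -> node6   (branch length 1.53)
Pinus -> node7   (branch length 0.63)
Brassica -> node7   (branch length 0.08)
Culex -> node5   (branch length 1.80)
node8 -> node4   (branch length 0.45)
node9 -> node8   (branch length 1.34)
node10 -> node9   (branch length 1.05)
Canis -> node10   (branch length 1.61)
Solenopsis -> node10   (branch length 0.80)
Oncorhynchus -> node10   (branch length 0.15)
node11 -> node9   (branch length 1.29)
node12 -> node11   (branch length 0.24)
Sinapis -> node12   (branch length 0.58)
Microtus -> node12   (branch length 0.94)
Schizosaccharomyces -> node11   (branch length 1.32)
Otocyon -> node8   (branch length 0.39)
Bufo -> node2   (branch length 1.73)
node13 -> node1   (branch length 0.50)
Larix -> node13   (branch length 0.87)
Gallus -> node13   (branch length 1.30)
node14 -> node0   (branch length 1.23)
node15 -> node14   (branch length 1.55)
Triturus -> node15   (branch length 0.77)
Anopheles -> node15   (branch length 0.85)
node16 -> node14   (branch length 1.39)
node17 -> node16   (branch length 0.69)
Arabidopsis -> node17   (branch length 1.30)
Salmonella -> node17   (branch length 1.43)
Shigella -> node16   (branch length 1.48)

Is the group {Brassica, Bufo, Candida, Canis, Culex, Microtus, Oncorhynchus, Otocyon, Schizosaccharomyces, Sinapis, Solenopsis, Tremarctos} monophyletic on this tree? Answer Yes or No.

No

The MRCA of the listed taxa subtends ((Candida,(((Tremarctos,(Pinus,Brassica)),Culex),(((Canis,Solenopsis,Oncorhynchus),((Sinapis,Microtus),Schizosaccharomyces)),Otocyon))),Bufo).
That clade also contains Pinus, which is not in the proposed group, so the group is not monophyletic.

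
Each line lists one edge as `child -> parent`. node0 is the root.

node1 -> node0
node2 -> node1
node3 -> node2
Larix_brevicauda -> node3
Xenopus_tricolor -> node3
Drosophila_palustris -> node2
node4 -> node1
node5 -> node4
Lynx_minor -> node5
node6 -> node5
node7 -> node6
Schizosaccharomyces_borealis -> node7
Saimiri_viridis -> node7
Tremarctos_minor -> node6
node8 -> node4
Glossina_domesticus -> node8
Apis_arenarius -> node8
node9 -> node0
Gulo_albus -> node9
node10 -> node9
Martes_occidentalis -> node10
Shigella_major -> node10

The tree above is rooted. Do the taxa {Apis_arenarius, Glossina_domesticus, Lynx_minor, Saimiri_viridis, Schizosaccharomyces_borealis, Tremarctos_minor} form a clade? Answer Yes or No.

Yes

The most recent common ancestor of these taxa subtends ((Lynx_minor,((Schizosaccharomyces_borealis,Saimiri_viridis),Tremarctos_minor)),(Glossina_domesticus,Apis_arenarius)).
That clade has exactly 6 tips — every listed taxon and nothing else — so the group is monophyletic.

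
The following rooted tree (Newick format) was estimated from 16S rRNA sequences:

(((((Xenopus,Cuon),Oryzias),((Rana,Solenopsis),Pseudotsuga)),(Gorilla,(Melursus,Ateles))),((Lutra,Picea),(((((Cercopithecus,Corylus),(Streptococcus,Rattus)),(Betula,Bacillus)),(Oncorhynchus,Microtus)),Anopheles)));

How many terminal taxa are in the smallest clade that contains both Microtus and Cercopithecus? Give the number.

The MRCA of Microtus and Cercopithecus is the node subtending ((((Cercopithecus,Corylus),(Streptococcus,Rattus)),(Betula,Bacillus)),(Oncorhynchus,Microtus)).
That clade contains 8 terminal taxa: Bacillus, Betula, Cercopithecus, Corylus, Microtus, Oncorhynchus, Rattus, Streptococcus.

8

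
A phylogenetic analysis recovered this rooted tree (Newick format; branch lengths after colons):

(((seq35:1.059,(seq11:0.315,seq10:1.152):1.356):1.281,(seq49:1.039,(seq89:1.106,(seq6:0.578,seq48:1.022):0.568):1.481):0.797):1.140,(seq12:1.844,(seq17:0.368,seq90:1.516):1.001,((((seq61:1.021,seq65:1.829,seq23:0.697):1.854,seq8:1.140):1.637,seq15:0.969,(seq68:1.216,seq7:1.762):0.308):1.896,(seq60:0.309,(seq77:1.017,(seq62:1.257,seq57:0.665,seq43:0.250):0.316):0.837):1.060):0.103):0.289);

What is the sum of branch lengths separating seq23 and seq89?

The path runs seq23 → … → MRCA → … → seq89; the MRCA is the root of the tree.
Branch lengths along that path: 0.697 + 1.854 + 1.637 + 1.896 + 0.103 + 0.289 + 1.140 + 0.797 + 1.481 + 1.106 = 11.000.

11.000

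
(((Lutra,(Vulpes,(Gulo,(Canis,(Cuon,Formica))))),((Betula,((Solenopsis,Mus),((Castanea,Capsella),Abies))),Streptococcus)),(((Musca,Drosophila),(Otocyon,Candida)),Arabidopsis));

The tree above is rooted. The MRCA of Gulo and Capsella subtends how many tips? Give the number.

The MRCA of Gulo and Capsella is the node subtending ((Lutra,(Vulpes,(Gulo,(Canis,(Cuon,Formica))))),((Betula,((Solenopsis,Mus),((Castanea,Capsella),Abies))),Streptococcus)).
That clade contains 13 terminal taxa: Abies, Betula, Canis, Capsella, Castanea, Cuon, Formica, Gulo, Lutra, Mus, Solenopsis, Streptococcus, Vulpes.

13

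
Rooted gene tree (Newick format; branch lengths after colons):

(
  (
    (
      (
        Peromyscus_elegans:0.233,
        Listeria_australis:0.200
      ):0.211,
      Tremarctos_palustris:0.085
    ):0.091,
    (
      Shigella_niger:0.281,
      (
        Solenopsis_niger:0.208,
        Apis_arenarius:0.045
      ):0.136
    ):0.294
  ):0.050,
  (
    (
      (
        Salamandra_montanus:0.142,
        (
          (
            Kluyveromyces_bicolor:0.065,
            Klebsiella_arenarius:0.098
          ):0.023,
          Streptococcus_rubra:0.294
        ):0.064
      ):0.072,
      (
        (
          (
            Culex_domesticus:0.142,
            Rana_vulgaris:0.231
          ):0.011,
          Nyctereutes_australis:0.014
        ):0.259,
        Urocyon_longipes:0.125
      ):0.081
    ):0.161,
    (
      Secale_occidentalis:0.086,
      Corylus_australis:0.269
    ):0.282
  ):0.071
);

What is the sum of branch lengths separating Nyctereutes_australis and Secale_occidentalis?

0.883

The path runs Nyctereutes_australis → … → MRCA → … → Secale_occidentalis; the MRCA is the node subtending (((Salamandra_montanus,((Kluyveromyces_bicolor,Klebsiella_arenarius),Streptococcus_rubra)),(((Culex_domesticus,Rana_vulgaris),Nyctereutes_australis),Urocyon_longipes)),(Secale_occidentalis,Corylus_australis)).
Branch lengths along that path: 0.014 + 0.259 + 0.081 + 0.161 + 0.282 + 0.086 = 0.883.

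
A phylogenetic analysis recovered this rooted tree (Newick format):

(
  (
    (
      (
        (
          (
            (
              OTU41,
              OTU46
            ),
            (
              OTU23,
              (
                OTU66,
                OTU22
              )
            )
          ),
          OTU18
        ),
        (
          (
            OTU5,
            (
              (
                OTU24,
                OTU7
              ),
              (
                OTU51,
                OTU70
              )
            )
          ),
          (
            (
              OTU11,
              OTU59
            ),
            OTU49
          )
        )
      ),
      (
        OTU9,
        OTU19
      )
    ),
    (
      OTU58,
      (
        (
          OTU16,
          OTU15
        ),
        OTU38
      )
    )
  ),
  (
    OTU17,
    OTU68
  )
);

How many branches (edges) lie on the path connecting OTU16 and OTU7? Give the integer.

11

The MRCA of OTU16 and OTU7 is the node subtending ((((((OTU41,OTU46),(OTU23,(OTU66,OTU22))),OTU18),((OTU5,((OTU24,OTU7),(OTU51,OTU70))),((OTU11,OTU59),OTU49))),(OTU9,OTU19)),(OTU58,((OTU16,OTU15),OTU38))).
From OTU16 up to that node: 4 branches. From OTU7 up to the same node: 7 branches. Total: 4 + 7 = 11.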